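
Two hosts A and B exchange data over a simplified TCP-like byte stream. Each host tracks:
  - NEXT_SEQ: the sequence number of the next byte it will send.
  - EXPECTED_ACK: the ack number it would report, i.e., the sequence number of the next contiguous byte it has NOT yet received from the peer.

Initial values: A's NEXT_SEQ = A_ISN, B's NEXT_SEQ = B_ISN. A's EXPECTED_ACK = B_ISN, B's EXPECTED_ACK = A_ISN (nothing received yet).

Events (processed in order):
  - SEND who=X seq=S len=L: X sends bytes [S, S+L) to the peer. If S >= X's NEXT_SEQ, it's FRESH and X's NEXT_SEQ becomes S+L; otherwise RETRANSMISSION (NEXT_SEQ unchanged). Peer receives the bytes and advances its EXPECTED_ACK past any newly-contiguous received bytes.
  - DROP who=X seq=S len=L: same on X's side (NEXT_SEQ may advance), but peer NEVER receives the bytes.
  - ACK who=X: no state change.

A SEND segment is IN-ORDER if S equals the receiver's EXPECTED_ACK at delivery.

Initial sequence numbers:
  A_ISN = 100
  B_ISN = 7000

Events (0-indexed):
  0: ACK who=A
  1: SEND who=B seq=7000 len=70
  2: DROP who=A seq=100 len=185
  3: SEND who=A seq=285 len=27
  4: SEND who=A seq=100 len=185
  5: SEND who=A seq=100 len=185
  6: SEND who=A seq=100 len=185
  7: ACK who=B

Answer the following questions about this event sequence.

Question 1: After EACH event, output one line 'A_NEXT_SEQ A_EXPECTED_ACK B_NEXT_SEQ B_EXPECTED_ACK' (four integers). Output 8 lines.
100 7000 7000 100
100 7070 7070 100
285 7070 7070 100
312 7070 7070 100
312 7070 7070 312
312 7070 7070 312
312 7070 7070 312
312 7070 7070 312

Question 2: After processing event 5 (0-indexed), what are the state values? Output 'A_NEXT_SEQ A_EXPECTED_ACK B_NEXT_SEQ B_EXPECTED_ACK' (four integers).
After event 0: A_seq=100 A_ack=7000 B_seq=7000 B_ack=100
After event 1: A_seq=100 A_ack=7070 B_seq=7070 B_ack=100
After event 2: A_seq=285 A_ack=7070 B_seq=7070 B_ack=100
After event 3: A_seq=312 A_ack=7070 B_seq=7070 B_ack=100
After event 4: A_seq=312 A_ack=7070 B_seq=7070 B_ack=312
After event 5: A_seq=312 A_ack=7070 B_seq=7070 B_ack=312

312 7070 7070 312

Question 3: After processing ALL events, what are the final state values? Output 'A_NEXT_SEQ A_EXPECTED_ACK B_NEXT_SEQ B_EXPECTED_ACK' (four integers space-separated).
Answer: 312 7070 7070 312

Derivation:
After event 0: A_seq=100 A_ack=7000 B_seq=7000 B_ack=100
After event 1: A_seq=100 A_ack=7070 B_seq=7070 B_ack=100
After event 2: A_seq=285 A_ack=7070 B_seq=7070 B_ack=100
After event 3: A_seq=312 A_ack=7070 B_seq=7070 B_ack=100
After event 4: A_seq=312 A_ack=7070 B_seq=7070 B_ack=312
After event 5: A_seq=312 A_ack=7070 B_seq=7070 B_ack=312
After event 6: A_seq=312 A_ack=7070 B_seq=7070 B_ack=312
After event 7: A_seq=312 A_ack=7070 B_seq=7070 B_ack=312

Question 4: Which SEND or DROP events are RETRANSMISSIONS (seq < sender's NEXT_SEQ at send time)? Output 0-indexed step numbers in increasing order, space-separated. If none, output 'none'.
Step 1: SEND seq=7000 -> fresh
Step 2: DROP seq=100 -> fresh
Step 3: SEND seq=285 -> fresh
Step 4: SEND seq=100 -> retransmit
Step 5: SEND seq=100 -> retransmit
Step 6: SEND seq=100 -> retransmit

Answer: 4 5 6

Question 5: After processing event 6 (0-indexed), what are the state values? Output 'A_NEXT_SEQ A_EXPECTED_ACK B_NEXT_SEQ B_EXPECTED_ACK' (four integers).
After event 0: A_seq=100 A_ack=7000 B_seq=7000 B_ack=100
After event 1: A_seq=100 A_ack=7070 B_seq=7070 B_ack=100
After event 2: A_seq=285 A_ack=7070 B_seq=7070 B_ack=100
After event 3: A_seq=312 A_ack=7070 B_seq=7070 B_ack=100
After event 4: A_seq=312 A_ack=7070 B_seq=7070 B_ack=312
After event 5: A_seq=312 A_ack=7070 B_seq=7070 B_ack=312
After event 6: A_seq=312 A_ack=7070 B_seq=7070 B_ack=312

312 7070 7070 312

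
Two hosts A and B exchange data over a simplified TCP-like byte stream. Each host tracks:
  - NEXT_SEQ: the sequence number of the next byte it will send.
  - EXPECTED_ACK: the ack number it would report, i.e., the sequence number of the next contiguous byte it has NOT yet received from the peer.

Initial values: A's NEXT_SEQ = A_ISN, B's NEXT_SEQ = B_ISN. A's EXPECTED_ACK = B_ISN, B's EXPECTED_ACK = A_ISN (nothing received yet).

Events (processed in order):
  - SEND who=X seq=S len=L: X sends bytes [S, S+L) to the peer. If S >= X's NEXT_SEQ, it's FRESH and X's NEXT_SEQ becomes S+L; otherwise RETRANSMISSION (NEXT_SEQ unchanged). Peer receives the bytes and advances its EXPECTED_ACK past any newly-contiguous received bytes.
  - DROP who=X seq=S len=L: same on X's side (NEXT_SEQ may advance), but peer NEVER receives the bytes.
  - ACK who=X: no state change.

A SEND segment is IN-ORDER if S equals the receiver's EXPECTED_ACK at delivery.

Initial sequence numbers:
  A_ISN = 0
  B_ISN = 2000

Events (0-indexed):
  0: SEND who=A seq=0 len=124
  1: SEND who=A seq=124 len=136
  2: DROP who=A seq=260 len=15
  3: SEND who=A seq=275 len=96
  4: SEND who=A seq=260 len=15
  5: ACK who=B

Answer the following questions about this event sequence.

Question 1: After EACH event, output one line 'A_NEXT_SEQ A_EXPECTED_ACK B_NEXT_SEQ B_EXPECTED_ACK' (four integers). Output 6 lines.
124 2000 2000 124
260 2000 2000 260
275 2000 2000 260
371 2000 2000 260
371 2000 2000 371
371 2000 2000 371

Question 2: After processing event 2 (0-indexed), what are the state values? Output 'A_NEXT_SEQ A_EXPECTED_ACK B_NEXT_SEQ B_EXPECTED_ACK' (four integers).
After event 0: A_seq=124 A_ack=2000 B_seq=2000 B_ack=124
After event 1: A_seq=260 A_ack=2000 B_seq=2000 B_ack=260
After event 2: A_seq=275 A_ack=2000 B_seq=2000 B_ack=260

275 2000 2000 260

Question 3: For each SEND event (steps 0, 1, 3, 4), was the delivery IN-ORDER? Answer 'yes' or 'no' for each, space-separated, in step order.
Answer: yes yes no yes

Derivation:
Step 0: SEND seq=0 -> in-order
Step 1: SEND seq=124 -> in-order
Step 3: SEND seq=275 -> out-of-order
Step 4: SEND seq=260 -> in-order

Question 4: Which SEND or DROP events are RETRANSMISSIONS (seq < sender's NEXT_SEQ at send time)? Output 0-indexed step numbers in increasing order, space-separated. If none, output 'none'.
Step 0: SEND seq=0 -> fresh
Step 1: SEND seq=124 -> fresh
Step 2: DROP seq=260 -> fresh
Step 3: SEND seq=275 -> fresh
Step 4: SEND seq=260 -> retransmit

Answer: 4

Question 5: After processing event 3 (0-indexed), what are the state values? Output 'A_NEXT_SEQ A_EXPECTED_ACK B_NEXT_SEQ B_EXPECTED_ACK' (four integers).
After event 0: A_seq=124 A_ack=2000 B_seq=2000 B_ack=124
After event 1: A_seq=260 A_ack=2000 B_seq=2000 B_ack=260
After event 2: A_seq=275 A_ack=2000 B_seq=2000 B_ack=260
After event 3: A_seq=371 A_ack=2000 B_seq=2000 B_ack=260

371 2000 2000 260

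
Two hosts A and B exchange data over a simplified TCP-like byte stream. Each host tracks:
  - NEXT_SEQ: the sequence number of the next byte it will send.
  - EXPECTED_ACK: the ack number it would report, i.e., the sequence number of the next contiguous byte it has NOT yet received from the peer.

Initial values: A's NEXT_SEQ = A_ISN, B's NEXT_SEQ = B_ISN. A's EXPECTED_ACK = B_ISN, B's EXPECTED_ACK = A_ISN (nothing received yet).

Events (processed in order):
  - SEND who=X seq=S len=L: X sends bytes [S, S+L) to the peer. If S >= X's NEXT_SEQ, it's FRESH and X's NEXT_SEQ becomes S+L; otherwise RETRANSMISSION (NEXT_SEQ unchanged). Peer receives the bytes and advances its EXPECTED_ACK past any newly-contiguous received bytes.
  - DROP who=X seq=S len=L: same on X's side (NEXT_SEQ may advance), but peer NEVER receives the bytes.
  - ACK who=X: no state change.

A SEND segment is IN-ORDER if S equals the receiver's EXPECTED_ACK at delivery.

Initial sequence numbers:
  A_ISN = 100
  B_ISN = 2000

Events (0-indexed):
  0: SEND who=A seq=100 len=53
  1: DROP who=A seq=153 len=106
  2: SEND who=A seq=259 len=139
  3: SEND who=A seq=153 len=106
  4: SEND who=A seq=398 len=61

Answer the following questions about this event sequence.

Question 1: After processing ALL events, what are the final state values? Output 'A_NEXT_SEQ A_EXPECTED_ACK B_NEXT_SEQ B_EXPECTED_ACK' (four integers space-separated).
Answer: 459 2000 2000 459

Derivation:
After event 0: A_seq=153 A_ack=2000 B_seq=2000 B_ack=153
After event 1: A_seq=259 A_ack=2000 B_seq=2000 B_ack=153
After event 2: A_seq=398 A_ack=2000 B_seq=2000 B_ack=153
After event 3: A_seq=398 A_ack=2000 B_seq=2000 B_ack=398
After event 4: A_seq=459 A_ack=2000 B_seq=2000 B_ack=459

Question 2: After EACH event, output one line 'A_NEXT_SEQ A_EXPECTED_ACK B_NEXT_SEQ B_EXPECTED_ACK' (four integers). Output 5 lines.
153 2000 2000 153
259 2000 2000 153
398 2000 2000 153
398 2000 2000 398
459 2000 2000 459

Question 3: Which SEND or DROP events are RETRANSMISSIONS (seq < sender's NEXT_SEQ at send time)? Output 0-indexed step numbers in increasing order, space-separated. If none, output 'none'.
Answer: 3

Derivation:
Step 0: SEND seq=100 -> fresh
Step 1: DROP seq=153 -> fresh
Step 2: SEND seq=259 -> fresh
Step 3: SEND seq=153 -> retransmit
Step 4: SEND seq=398 -> fresh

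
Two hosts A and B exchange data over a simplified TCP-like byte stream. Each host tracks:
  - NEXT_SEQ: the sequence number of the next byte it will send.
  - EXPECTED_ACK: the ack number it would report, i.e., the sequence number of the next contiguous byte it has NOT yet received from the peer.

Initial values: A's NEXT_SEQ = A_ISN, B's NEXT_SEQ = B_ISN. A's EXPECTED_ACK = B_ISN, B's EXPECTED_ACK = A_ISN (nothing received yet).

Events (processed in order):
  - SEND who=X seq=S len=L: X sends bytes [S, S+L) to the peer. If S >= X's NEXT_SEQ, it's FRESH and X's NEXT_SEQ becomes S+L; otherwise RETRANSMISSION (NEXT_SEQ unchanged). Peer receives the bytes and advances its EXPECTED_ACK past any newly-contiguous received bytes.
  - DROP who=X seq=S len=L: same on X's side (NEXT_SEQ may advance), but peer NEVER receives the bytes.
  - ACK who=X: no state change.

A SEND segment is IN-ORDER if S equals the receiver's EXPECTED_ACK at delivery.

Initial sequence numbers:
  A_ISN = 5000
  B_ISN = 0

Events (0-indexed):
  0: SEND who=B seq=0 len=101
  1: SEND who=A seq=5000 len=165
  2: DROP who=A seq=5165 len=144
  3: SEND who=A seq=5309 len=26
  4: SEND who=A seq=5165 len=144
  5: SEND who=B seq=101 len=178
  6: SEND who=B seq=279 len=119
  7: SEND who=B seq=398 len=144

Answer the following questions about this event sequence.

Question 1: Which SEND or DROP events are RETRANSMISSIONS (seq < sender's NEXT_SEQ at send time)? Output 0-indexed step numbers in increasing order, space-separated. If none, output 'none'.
Step 0: SEND seq=0 -> fresh
Step 1: SEND seq=5000 -> fresh
Step 2: DROP seq=5165 -> fresh
Step 3: SEND seq=5309 -> fresh
Step 4: SEND seq=5165 -> retransmit
Step 5: SEND seq=101 -> fresh
Step 6: SEND seq=279 -> fresh
Step 7: SEND seq=398 -> fresh

Answer: 4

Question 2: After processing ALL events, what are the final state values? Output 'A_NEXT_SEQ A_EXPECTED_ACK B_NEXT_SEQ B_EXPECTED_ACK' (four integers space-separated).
After event 0: A_seq=5000 A_ack=101 B_seq=101 B_ack=5000
After event 1: A_seq=5165 A_ack=101 B_seq=101 B_ack=5165
After event 2: A_seq=5309 A_ack=101 B_seq=101 B_ack=5165
After event 3: A_seq=5335 A_ack=101 B_seq=101 B_ack=5165
After event 4: A_seq=5335 A_ack=101 B_seq=101 B_ack=5335
After event 5: A_seq=5335 A_ack=279 B_seq=279 B_ack=5335
After event 6: A_seq=5335 A_ack=398 B_seq=398 B_ack=5335
After event 7: A_seq=5335 A_ack=542 B_seq=542 B_ack=5335

Answer: 5335 542 542 5335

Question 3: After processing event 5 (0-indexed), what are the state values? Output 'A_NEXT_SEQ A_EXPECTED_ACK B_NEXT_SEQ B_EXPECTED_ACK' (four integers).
After event 0: A_seq=5000 A_ack=101 B_seq=101 B_ack=5000
After event 1: A_seq=5165 A_ack=101 B_seq=101 B_ack=5165
After event 2: A_seq=5309 A_ack=101 B_seq=101 B_ack=5165
After event 3: A_seq=5335 A_ack=101 B_seq=101 B_ack=5165
After event 4: A_seq=5335 A_ack=101 B_seq=101 B_ack=5335
After event 5: A_seq=5335 A_ack=279 B_seq=279 B_ack=5335

5335 279 279 5335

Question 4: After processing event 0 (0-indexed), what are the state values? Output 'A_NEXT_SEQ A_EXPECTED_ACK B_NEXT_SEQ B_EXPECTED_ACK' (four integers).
After event 0: A_seq=5000 A_ack=101 B_seq=101 B_ack=5000

5000 101 101 5000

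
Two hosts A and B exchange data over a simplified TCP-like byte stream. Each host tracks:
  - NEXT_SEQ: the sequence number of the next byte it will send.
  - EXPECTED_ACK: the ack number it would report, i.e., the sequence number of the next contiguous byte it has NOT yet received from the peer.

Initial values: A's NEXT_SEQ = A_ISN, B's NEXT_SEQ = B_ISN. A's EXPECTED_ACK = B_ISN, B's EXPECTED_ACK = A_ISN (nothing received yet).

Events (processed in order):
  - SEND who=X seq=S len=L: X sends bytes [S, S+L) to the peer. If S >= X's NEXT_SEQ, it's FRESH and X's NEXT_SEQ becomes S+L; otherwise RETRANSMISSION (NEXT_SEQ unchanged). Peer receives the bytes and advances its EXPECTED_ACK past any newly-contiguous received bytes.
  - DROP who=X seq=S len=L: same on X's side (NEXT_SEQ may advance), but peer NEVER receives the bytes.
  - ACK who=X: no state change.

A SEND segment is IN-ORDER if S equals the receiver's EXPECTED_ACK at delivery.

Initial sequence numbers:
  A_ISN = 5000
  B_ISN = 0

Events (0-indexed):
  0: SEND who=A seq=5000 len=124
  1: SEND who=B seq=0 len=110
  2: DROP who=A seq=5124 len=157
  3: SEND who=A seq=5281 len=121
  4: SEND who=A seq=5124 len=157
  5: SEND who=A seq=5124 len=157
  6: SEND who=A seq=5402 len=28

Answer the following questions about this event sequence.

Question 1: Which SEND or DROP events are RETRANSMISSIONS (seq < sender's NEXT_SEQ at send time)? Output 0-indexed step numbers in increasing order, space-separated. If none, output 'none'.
Step 0: SEND seq=5000 -> fresh
Step 1: SEND seq=0 -> fresh
Step 2: DROP seq=5124 -> fresh
Step 3: SEND seq=5281 -> fresh
Step 4: SEND seq=5124 -> retransmit
Step 5: SEND seq=5124 -> retransmit
Step 6: SEND seq=5402 -> fresh

Answer: 4 5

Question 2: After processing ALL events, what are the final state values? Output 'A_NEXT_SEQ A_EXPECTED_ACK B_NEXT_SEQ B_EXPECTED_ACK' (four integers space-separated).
Answer: 5430 110 110 5430

Derivation:
After event 0: A_seq=5124 A_ack=0 B_seq=0 B_ack=5124
After event 1: A_seq=5124 A_ack=110 B_seq=110 B_ack=5124
After event 2: A_seq=5281 A_ack=110 B_seq=110 B_ack=5124
After event 3: A_seq=5402 A_ack=110 B_seq=110 B_ack=5124
After event 4: A_seq=5402 A_ack=110 B_seq=110 B_ack=5402
After event 5: A_seq=5402 A_ack=110 B_seq=110 B_ack=5402
After event 6: A_seq=5430 A_ack=110 B_seq=110 B_ack=5430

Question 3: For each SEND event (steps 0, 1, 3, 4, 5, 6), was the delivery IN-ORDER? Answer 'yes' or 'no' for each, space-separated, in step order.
Step 0: SEND seq=5000 -> in-order
Step 1: SEND seq=0 -> in-order
Step 3: SEND seq=5281 -> out-of-order
Step 4: SEND seq=5124 -> in-order
Step 5: SEND seq=5124 -> out-of-order
Step 6: SEND seq=5402 -> in-order

Answer: yes yes no yes no yes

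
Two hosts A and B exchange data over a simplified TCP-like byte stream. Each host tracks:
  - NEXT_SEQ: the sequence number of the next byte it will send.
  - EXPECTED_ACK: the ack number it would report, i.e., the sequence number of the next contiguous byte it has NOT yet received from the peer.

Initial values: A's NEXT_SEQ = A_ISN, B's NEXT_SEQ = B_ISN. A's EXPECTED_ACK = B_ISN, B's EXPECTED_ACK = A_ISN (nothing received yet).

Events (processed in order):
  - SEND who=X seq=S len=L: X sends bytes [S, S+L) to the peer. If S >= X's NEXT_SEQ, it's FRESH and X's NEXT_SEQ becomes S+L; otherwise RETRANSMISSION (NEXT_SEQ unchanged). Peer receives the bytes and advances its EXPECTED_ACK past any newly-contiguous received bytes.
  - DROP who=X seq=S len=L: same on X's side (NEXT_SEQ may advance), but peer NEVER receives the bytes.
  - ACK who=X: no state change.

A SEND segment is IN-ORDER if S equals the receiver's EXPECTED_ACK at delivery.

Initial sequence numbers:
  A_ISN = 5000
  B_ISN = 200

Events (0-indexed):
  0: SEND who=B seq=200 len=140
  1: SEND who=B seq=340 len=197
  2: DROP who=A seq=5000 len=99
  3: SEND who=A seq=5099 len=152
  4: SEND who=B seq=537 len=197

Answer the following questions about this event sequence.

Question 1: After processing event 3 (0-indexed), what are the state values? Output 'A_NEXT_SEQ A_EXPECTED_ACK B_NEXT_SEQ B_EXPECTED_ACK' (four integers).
After event 0: A_seq=5000 A_ack=340 B_seq=340 B_ack=5000
After event 1: A_seq=5000 A_ack=537 B_seq=537 B_ack=5000
After event 2: A_seq=5099 A_ack=537 B_seq=537 B_ack=5000
After event 3: A_seq=5251 A_ack=537 B_seq=537 B_ack=5000

5251 537 537 5000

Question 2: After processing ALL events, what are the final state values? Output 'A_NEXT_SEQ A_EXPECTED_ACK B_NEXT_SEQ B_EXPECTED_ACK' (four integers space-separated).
Answer: 5251 734 734 5000

Derivation:
After event 0: A_seq=5000 A_ack=340 B_seq=340 B_ack=5000
After event 1: A_seq=5000 A_ack=537 B_seq=537 B_ack=5000
After event 2: A_seq=5099 A_ack=537 B_seq=537 B_ack=5000
After event 3: A_seq=5251 A_ack=537 B_seq=537 B_ack=5000
After event 4: A_seq=5251 A_ack=734 B_seq=734 B_ack=5000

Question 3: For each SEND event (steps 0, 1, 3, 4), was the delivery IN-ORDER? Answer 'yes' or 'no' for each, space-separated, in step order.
Answer: yes yes no yes

Derivation:
Step 0: SEND seq=200 -> in-order
Step 1: SEND seq=340 -> in-order
Step 3: SEND seq=5099 -> out-of-order
Step 4: SEND seq=537 -> in-order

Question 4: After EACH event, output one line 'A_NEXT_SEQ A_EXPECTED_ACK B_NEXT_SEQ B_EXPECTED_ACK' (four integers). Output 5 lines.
5000 340 340 5000
5000 537 537 5000
5099 537 537 5000
5251 537 537 5000
5251 734 734 5000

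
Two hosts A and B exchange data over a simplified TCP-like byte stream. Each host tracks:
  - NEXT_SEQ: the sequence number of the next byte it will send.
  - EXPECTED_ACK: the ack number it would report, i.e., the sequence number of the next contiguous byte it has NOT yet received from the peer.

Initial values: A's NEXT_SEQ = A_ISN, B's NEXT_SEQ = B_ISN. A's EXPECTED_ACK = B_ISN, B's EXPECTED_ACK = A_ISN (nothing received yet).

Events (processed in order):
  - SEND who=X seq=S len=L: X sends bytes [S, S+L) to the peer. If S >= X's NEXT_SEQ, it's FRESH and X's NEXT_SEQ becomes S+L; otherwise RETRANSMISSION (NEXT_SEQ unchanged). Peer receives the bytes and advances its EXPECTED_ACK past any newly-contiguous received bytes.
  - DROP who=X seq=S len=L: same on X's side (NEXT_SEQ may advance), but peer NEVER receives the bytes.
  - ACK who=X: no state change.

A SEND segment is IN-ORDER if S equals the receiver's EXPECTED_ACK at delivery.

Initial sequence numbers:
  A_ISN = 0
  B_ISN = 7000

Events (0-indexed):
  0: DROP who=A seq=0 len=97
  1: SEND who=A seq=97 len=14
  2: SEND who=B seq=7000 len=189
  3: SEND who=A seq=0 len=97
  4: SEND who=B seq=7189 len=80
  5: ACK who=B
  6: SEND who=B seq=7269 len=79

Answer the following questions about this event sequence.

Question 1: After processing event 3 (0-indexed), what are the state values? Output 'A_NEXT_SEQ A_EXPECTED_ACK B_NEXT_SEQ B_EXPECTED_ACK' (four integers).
After event 0: A_seq=97 A_ack=7000 B_seq=7000 B_ack=0
After event 1: A_seq=111 A_ack=7000 B_seq=7000 B_ack=0
After event 2: A_seq=111 A_ack=7189 B_seq=7189 B_ack=0
After event 3: A_seq=111 A_ack=7189 B_seq=7189 B_ack=111

111 7189 7189 111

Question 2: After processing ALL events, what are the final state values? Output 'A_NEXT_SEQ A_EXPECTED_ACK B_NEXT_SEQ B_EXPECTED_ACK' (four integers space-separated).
Answer: 111 7348 7348 111

Derivation:
After event 0: A_seq=97 A_ack=7000 B_seq=7000 B_ack=0
After event 1: A_seq=111 A_ack=7000 B_seq=7000 B_ack=0
After event 2: A_seq=111 A_ack=7189 B_seq=7189 B_ack=0
After event 3: A_seq=111 A_ack=7189 B_seq=7189 B_ack=111
After event 4: A_seq=111 A_ack=7269 B_seq=7269 B_ack=111
After event 5: A_seq=111 A_ack=7269 B_seq=7269 B_ack=111
After event 6: A_seq=111 A_ack=7348 B_seq=7348 B_ack=111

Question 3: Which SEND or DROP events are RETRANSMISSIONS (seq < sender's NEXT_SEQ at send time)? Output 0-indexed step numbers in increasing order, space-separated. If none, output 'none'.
Answer: 3

Derivation:
Step 0: DROP seq=0 -> fresh
Step 1: SEND seq=97 -> fresh
Step 2: SEND seq=7000 -> fresh
Step 3: SEND seq=0 -> retransmit
Step 4: SEND seq=7189 -> fresh
Step 6: SEND seq=7269 -> fresh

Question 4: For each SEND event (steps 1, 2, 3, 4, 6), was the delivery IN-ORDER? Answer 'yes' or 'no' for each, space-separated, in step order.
Step 1: SEND seq=97 -> out-of-order
Step 2: SEND seq=7000 -> in-order
Step 3: SEND seq=0 -> in-order
Step 4: SEND seq=7189 -> in-order
Step 6: SEND seq=7269 -> in-order

Answer: no yes yes yes yes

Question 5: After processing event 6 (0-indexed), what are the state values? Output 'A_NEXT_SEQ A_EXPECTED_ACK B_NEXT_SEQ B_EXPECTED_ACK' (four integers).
After event 0: A_seq=97 A_ack=7000 B_seq=7000 B_ack=0
After event 1: A_seq=111 A_ack=7000 B_seq=7000 B_ack=0
After event 2: A_seq=111 A_ack=7189 B_seq=7189 B_ack=0
After event 3: A_seq=111 A_ack=7189 B_seq=7189 B_ack=111
After event 4: A_seq=111 A_ack=7269 B_seq=7269 B_ack=111
After event 5: A_seq=111 A_ack=7269 B_seq=7269 B_ack=111
After event 6: A_seq=111 A_ack=7348 B_seq=7348 B_ack=111

111 7348 7348 111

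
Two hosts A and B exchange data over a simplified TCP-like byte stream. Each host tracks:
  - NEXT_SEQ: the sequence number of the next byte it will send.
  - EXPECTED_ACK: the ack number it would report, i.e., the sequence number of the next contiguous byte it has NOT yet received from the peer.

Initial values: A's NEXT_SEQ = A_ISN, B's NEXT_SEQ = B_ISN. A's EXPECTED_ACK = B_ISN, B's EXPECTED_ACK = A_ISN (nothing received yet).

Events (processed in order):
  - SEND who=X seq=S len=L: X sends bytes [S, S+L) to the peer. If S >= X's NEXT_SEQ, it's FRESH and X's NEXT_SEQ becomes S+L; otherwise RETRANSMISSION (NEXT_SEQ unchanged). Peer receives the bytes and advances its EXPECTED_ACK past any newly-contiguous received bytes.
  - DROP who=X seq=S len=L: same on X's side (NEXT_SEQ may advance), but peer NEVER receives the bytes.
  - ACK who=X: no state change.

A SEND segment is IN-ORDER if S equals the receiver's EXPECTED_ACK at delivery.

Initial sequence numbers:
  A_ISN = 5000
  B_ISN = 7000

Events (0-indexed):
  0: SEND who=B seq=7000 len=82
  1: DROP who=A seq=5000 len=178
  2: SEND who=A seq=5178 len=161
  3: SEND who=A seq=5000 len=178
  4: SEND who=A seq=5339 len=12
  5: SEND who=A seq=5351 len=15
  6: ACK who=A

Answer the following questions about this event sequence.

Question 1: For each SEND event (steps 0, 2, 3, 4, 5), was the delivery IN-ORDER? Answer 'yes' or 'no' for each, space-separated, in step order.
Answer: yes no yes yes yes

Derivation:
Step 0: SEND seq=7000 -> in-order
Step 2: SEND seq=5178 -> out-of-order
Step 3: SEND seq=5000 -> in-order
Step 4: SEND seq=5339 -> in-order
Step 5: SEND seq=5351 -> in-order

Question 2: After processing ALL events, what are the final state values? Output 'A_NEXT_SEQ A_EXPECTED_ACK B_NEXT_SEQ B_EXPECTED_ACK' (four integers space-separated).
Answer: 5366 7082 7082 5366

Derivation:
After event 0: A_seq=5000 A_ack=7082 B_seq=7082 B_ack=5000
After event 1: A_seq=5178 A_ack=7082 B_seq=7082 B_ack=5000
After event 2: A_seq=5339 A_ack=7082 B_seq=7082 B_ack=5000
After event 3: A_seq=5339 A_ack=7082 B_seq=7082 B_ack=5339
After event 4: A_seq=5351 A_ack=7082 B_seq=7082 B_ack=5351
After event 5: A_seq=5366 A_ack=7082 B_seq=7082 B_ack=5366
After event 6: A_seq=5366 A_ack=7082 B_seq=7082 B_ack=5366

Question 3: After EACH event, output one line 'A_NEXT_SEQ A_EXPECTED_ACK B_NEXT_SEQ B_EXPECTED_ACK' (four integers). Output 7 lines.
5000 7082 7082 5000
5178 7082 7082 5000
5339 7082 7082 5000
5339 7082 7082 5339
5351 7082 7082 5351
5366 7082 7082 5366
5366 7082 7082 5366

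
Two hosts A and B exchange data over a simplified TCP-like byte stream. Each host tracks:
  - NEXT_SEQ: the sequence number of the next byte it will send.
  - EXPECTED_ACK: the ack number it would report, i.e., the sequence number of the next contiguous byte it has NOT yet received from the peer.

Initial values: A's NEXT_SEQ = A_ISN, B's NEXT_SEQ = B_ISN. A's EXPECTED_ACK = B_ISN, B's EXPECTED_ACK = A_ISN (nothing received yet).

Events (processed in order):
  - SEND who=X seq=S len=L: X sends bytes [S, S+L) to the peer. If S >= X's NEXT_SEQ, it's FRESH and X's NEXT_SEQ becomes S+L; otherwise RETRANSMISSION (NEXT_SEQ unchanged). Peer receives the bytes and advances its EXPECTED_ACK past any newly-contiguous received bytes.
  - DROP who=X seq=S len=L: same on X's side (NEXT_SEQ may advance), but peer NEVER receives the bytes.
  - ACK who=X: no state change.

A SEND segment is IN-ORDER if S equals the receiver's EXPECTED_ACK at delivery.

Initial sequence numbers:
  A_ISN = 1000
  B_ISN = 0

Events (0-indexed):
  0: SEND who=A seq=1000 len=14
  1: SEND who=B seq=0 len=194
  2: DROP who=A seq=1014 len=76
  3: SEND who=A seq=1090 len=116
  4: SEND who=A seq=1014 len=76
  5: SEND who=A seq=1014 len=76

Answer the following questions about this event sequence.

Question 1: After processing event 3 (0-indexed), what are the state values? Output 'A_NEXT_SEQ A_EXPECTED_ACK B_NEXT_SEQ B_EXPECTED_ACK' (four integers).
After event 0: A_seq=1014 A_ack=0 B_seq=0 B_ack=1014
After event 1: A_seq=1014 A_ack=194 B_seq=194 B_ack=1014
After event 2: A_seq=1090 A_ack=194 B_seq=194 B_ack=1014
After event 3: A_seq=1206 A_ack=194 B_seq=194 B_ack=1014

1206 194 194 1014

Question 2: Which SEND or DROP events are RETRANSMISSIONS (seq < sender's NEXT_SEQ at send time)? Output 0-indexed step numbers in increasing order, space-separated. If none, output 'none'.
Step 0: SEND seq=1000 -> fresh
Step 1: SEND seq=0 -> fresh
Step 2: DROP seq=1014 -> fresh
Step 3: SEND seq=1090 -> fresh
Step 4: SEND seq=1014 -> retransmit
Step 5: SEND seq=1014 -> retransmit

Answer: 4 5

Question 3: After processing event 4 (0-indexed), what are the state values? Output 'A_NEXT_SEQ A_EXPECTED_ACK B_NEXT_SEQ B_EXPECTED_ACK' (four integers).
After event 0: A_seq=1014 A_ack=0 B_seq=0 B_ack=1014
After event 1: A_seq=1014 A_ack=194 B_seq=194 B_ack=1014
After event 2: A_seq=1090 A_ack=194 B_seq=194 B_ack=1014
After event 3: A_seq=1206 A_ack=194 B_seq=194 B_ack=1014
After event 4: A_seq=1206 A_ack=194 B_seq=194 B_ack=1206

1206 194 194 1206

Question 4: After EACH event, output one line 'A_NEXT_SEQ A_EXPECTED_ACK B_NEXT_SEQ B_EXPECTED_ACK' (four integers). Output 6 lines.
1014 0 0 1014
1014 194 194 1014
1090 194 194 1014
1206 194 194 1014
1206 194 194 1206
1206 194 194 1206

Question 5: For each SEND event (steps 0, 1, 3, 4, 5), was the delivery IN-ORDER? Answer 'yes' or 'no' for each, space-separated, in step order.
Step 0: SEND seq=1000 -> in-order
Step 1: SEND seq=0 -> in-order
Step 3: SEND seq=1090 -> out-of-order
Step 4: SEND seq=1014 -> in-order
Step 5: SEND seq=1014 -> out-of-order

Answer: yes yes no yes no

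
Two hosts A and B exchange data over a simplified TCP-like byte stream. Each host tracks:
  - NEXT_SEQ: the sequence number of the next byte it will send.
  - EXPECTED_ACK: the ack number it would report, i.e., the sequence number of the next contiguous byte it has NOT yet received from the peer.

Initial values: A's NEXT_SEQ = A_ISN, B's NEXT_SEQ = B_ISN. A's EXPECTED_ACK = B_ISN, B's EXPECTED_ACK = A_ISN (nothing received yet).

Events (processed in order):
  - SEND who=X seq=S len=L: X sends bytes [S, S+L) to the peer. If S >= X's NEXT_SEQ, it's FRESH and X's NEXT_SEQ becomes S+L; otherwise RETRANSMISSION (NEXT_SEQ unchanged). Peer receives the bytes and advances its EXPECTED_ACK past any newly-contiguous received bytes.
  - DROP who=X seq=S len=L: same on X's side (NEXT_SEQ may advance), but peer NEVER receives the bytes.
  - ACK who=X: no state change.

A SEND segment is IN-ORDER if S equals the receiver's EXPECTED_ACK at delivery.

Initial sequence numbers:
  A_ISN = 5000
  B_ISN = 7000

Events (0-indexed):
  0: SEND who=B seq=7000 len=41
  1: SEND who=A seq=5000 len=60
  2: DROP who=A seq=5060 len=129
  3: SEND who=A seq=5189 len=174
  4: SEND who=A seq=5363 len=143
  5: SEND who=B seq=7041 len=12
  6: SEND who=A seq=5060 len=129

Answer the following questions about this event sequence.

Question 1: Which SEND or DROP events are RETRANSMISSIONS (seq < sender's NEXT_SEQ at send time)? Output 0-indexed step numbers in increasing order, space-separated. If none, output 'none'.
Step 0: SEND seq=7000 -> fresh
Step 1: SEND seq=5000 -> fresh
Step 2: DROP seq=5060 -> fresh
Step 3: SEND seq=5189 -> fresh
Step 4: SEND seq=5363 -> fresh
Step 5: SEND seq=7041 -> fresh
Step 6: SEND seq=5060 -> retransmit

Answer: 6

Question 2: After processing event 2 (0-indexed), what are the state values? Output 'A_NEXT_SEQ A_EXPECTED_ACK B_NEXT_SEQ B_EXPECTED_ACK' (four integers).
After event 0: A_seq=5000 A_ack=7041 B_seq=7041 B_ack=5000
After event 1: A_seq=5060 A_ack=7041 B_seq=7041 B_ack=5060
After event 2: A_seq=5189 A_ack=7041 B_seq=7041 B_ack=5060

5189 7041 7041 5060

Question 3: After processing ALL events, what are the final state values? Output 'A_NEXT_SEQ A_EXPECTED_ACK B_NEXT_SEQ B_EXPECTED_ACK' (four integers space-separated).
After event 0: A_seq=5000 A_ack=7041 B_seq=7041 B_ack=5000
After event 1: A_seq=5060 A_ack=7041 B_seq=7041 B_ack=5060
After event 2: A_seq=5189 A_ack=7041 B_seq=7041 B_ack=5060
After event 3: A_seq=5363 A_ack=7041 B_seq=7041 B_ack=5060
After event 4: A_seq=5506 A_ack=7041 B_seq=7041 B_ack=5060
After event 5: A_seq=5506 A_ack=7053 B_seq=7053 B_ack=5060
After event 6: A_seq=5506 A_ack=7053 B_seq=7053 B_ack=5506

Answer: 5506 7053 7053 5506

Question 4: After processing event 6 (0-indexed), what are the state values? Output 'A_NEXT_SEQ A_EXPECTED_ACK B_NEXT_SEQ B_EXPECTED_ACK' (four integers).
After event 0: A_seq=5000 A_ack=7041 B_seq=7041 B_ack=5000
After event 1: A_seq=5060 A_ack=7041 B_seq=7041 B_ack=5060
After event 2: A_seq=5189 A_ack=7041 B_seq=7041 B_ack=5060
After event 3: A_seq=5363 A_ack=7041 B_seq=7041 B_ack=5060
After event 4: A_seq=5506 A_ack=7041 B_seq=7041 B_ack=5060
After event 5: A_seq=5506 A_ack=7053 B_seq=7053 B_ack=5060
After event 6: A_seq=5506 A_ack=7053 B_seq=7053 B_ack=5506

5506 7053 7053 5506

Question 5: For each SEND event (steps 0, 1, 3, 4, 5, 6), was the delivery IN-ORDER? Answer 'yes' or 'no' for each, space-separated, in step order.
Answer: yes yes no no yes yes

Derivation:
Step 0: SEND seq=7000 -> in-order
Step 1: SEND seq=5000 -> in-order
Step 3: SEND seq=5189 -> out-of-order
Step 4: SEND seq=5363 -> out-of-order
Step 5: SEND seq=7041 -> in-order
Step 6: SEND seq=5060 -> in-order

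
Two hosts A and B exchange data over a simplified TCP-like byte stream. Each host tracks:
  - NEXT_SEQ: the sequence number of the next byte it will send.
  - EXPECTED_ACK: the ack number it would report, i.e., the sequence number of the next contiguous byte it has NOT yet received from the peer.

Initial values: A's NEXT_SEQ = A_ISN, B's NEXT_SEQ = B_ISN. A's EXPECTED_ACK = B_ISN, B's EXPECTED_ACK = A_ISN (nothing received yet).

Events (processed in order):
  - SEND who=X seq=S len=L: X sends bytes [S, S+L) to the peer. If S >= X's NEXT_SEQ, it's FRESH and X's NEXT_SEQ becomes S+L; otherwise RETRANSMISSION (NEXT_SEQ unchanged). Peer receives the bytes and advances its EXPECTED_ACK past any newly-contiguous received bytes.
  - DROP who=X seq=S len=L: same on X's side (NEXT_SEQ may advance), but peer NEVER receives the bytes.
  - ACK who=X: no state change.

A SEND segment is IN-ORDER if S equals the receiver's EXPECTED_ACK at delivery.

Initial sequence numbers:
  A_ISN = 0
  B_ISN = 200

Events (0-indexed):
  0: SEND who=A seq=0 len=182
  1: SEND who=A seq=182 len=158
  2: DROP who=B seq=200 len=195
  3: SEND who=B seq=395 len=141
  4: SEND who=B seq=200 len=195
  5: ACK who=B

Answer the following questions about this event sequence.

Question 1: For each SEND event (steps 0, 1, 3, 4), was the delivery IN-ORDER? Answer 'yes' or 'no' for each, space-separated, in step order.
Step 0: SEND seq=0 -> in-order
Step 1: SEND seq=182 -> in-order
Step 3: SEND seq=395 -> out-of-order
Step 4: SEND seq=200 -> in-order

Answer: yes yes no yes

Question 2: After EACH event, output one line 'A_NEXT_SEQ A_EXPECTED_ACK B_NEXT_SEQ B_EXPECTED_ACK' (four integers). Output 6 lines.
182 200 200 182
340 200 200 340
340 200 395 340
340 200 536 340
340 536 536 340
340 536 536 340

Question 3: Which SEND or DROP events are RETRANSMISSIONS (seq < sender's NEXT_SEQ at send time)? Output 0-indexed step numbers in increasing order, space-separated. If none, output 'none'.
Step 0: SEND seq=0 -> fresh
Step 1: SEND seq=182 -> fresh
Step 2: DROP seq=200 -> fresh
Step 3: SEND seq=395 -> fresh
Step 4: SEND seq=200 -> retransmit

Answer: 4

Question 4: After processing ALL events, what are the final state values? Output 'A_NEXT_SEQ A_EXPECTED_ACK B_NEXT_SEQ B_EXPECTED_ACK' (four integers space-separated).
After event 0: A_seq=182 A_ack=200 B_seq=200 B_ack=182
After event 1: A_seq=340 A_ack=200 B_seq=200 B_ack=340
After event 2: A_seq=340 A_ack=200 B_seq=395 B_ack=340
After event 3: A_seq=340 A_ack=200 B_seq=536 B_ack=340
After event 4: A_seq=340 A_ack=536 B_seq=536 B_ack=340
After event 5: A_seq=340 A_ack=536 B_seq=536 B_ack=340

Answer: 340 536 536 340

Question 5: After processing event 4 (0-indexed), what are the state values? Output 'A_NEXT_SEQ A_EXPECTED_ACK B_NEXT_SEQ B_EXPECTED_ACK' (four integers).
After event 0: A_seq=182 A_ack=200 B_seq=200 B_ack=182
After event 1: A_seq=340 A_ack=200 B_seq=200 B_ack=340
After event 2: A_seq=340 A_ack=200 B_seq=395 B_ack=340
After event 3: A_seq=340 A_ack=200 B_seq=536 B_ack=340
After event 4: A_seq=340 A_ack=536 B_seq=536 B_ack=340

340 536 536 340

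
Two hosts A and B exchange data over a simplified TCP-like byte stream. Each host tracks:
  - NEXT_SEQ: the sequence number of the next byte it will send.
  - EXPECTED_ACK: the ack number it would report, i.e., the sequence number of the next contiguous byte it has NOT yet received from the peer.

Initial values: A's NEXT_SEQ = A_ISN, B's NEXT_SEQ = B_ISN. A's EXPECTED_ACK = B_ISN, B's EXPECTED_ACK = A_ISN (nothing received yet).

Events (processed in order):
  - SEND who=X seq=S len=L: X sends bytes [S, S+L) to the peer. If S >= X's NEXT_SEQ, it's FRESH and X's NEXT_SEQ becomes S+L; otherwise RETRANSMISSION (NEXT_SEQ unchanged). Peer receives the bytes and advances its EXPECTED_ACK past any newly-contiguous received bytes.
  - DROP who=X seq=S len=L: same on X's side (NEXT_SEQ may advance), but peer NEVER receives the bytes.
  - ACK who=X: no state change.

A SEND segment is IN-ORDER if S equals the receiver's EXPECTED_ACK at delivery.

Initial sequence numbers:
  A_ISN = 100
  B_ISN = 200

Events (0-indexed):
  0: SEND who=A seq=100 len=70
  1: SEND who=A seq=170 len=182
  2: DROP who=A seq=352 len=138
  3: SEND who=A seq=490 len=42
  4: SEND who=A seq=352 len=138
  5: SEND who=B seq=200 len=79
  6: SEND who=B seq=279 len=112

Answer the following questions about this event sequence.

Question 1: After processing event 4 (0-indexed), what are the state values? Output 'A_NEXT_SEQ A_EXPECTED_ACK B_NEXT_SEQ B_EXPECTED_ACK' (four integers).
After event 0: A_seq=170 A_ack=200 B_seq=200 B_ack=170
After event 1: A_seq=352 A_ack=200 B_seq=200 B_ack=352
After event 2: A_seq=490 A_ack=200 B_seq=200 B_ack=352
After event 3: A_seq=532 A_ack=200 B_seq=200 B_ack=352
After event 4: A_seq=532 A_ack=200 B_seq=200 B_ack=532

532 200 200 532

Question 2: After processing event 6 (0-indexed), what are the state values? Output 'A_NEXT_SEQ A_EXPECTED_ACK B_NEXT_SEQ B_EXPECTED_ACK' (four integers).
After event 0: A_seq=170 A_ack=200 B_seq=200 B_ack=170
After event 1: A_seq=352 A_ack=200 B_seq=200 B_ack=352
After event 2: A_seq=490 A_ack=200 B_seq=200 B_ack=352
After event 3: A_seq=532 A_ack=200 B_seq=200 B_ack=352
After event 4: A_seq=532 A_ack=200 B_seq=200 B_ack=532
After event 5: A_seq=532 A_ack=279 B_seq=279 B_ack=532
After event 6: A_seq=532 A_ack=391 B_seq=391 B_ack=532

532 391 391 532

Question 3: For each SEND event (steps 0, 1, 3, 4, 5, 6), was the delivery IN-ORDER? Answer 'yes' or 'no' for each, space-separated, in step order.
Step 0: SEND seq=100 -> in-order
Step 1: SEND seq=170 -> in-order
Step 3: SEND seq=490 -> out-of-order
Step 4: SEND seq=352 -> in-order
Step 5: SEND seq=200 -> in-order
Step 6: SEND seq=279 -> in-order

Answer: yes yes no yes yes yes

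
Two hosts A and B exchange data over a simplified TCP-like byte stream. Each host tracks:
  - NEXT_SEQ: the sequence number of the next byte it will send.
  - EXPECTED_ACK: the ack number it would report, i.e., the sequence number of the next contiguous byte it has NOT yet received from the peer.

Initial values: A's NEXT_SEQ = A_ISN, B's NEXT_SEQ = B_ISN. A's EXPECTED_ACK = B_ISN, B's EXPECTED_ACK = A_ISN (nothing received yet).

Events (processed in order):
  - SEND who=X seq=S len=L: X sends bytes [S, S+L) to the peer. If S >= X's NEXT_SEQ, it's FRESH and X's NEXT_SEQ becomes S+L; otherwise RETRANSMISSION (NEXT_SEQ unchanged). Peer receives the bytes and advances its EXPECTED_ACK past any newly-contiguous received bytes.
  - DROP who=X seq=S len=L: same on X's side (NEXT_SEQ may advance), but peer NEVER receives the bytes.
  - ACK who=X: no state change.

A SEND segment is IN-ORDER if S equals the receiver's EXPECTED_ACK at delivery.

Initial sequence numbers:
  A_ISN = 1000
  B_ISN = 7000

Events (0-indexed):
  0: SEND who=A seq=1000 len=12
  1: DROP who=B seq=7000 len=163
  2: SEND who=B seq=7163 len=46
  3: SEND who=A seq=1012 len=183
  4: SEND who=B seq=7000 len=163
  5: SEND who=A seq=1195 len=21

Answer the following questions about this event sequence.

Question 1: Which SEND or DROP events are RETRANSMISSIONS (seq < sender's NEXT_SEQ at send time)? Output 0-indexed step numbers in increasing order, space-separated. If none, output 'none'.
Answer: 4

Derivation:
Step 0: SEND seq=1000 -> fresh
Step 1: DROP seq=7000 -> fresh
Step 2: SEND seq=7163 -> fresh
Step 3: SEND seq=1012 -> fresh
Step 4: SEND seq=7000 -> retransmit
Step 5: SEND seq=1195 -> fresh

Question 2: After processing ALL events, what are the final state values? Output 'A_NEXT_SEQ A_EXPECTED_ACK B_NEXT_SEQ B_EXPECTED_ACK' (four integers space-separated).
Answer: 1216 7209 7209 1216

Derivation:
After event 0: A_seq=1012 A_ack=7000 B_seq=7000 B_ack=1012
After event 1: A_seq=1012 A_ack=7000 B_seq=7163 B_ack=1012
After event 2: A_seq=1012 A_ack=7000 B_seq=7209 B_ack=1012
After event 3: A_seq=1195 A_ack=7000 B_seq=7209 B_ack=1195
After event 4: A_seq=1195 A_ack=7209 B_seq=7209 B_ack=1195
After event 5: A_seq=1216 A_ack=7209 B_seq=7209 B_ack=1216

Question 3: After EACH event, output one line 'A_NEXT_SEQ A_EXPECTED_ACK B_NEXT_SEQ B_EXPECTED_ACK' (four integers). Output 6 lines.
1012 7000 7000 1012
1012 7000 7163 1012
1012 7000 7209 1012
1195 7000 7209 1195
1195 7209 7209 1195
1216 7209 7209 1216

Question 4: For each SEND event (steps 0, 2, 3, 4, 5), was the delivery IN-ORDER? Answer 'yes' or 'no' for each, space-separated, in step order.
Answer: yes no yes yes yes

Derivation:
Step 0: SEND seq=1000 -> in-order
Step 2: SEND seq=7163 -> out-of-order
Step 3: SEND seq=1012 -> in-order
Step 4: SEND seq=7000 -> in-order
Step 5: SEND seq=1195 -> in-order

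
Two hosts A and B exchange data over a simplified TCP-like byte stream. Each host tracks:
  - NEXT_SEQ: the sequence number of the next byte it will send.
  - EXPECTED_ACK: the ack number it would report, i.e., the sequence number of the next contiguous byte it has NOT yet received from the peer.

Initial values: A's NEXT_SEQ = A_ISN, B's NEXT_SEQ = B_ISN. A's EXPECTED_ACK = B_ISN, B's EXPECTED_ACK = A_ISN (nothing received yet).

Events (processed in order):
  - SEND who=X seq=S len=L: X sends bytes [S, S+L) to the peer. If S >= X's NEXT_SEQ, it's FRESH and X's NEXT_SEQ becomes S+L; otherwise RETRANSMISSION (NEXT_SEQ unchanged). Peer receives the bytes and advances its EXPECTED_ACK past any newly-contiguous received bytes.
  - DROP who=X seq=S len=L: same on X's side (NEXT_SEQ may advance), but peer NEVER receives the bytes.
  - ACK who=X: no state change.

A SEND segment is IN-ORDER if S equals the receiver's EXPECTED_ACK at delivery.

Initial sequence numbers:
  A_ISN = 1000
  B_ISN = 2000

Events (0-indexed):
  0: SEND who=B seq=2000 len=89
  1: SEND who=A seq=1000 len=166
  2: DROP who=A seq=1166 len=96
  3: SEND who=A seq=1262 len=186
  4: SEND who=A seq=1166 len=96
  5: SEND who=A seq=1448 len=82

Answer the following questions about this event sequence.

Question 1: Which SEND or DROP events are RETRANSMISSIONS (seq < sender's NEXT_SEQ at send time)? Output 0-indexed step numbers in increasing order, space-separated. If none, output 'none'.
Step 0: SEND seq=2000 -> fresh
Step 1: SEND seq=1000 -> fresh
Step 2: DROP seq=1166 -> fresh
Step 3: SEND seq=1262 -> fresh
Step 4: SEND seq=1166 -> retransmit
Step 5: SEND seq=1448 -> fresh

Answer: 4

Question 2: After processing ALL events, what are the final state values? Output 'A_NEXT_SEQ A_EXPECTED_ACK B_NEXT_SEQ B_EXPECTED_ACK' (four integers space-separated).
After event 0: A_seq=1000 A_ack=2089 B_seq=2089 B_ack=1000
After event 1: A_seq=1166 A_ack=2089 B_seq=2089 B_ack=1166
After event 2: A_seq=1262 A_ack=2089 B_seq=2089 B_ack=1166
After event 3: A_seq=1448 A_ack=2089 B_seq=2089 B_ack=1166
After event 4: A_seq=1448 A_ack=2089 B_seq=2089 B_ack=1448
After event 5: A_seq=1530 A_ack=2089 B_seq=2089 B_ack=1530

Answer: 1530 2089 2089 1530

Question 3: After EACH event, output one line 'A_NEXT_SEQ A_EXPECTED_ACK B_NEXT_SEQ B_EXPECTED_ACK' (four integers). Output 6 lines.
1000 2089 2089 1000
1166 2089 2089 1166
1262 2089 2089 1166
1448 2089 2089 1166
1448 2089 2089 1448
1530 2089 2089 1530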